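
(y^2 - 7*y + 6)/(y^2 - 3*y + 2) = (y - 6)/(y - 2)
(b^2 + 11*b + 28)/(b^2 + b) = (b^2 + 11*b + 28)/(b*(b + 1))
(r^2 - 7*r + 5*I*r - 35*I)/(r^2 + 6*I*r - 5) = (r - 7)/(r + I)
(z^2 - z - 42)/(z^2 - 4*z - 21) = (z + 6)/(z + 3)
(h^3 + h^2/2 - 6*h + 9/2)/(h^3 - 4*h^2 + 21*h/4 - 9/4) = 2*(h + 3)/(2*h - 3)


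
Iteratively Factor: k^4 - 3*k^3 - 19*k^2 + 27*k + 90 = (k - 3)*(k^3 - 19*k - 30) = (k - 5)*(k - 3)*(k^2 + 5*k + 6) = (k - 5)*(k - 3)*(k + 2)*(k + 3)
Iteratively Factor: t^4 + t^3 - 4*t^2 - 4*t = (t - 2)*(t^3 + 3*t^2 + 2*t) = (t - 2)*(t + 2)*(t^2 + t) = t*(t - 2)*(t + 2)*(t + 1)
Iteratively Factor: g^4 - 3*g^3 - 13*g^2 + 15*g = (g + 3)*(g^3 - 6*g^2 + 5*g) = (g - 1)*(g + 3)*(g^2 - 5*g) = g*(g - 1)*(g + 3)*(g - 5)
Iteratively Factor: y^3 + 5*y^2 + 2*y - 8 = (y + 2)*(y^2 + 3*y - 4) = (y - 1)*(y + 2)*(y + 4)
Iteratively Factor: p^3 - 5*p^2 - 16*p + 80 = (p - 4)*(p^2 - p - 20) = (p - 5)*(p - 4)*(p + 4)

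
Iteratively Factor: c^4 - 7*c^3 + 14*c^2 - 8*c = (c - 1)*(c^3 - 6*c^2 + 8*c) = c*(c - 1)*(c^2 - 6*c + 8) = c*(c - 2)*(c - 1)*(c - 4)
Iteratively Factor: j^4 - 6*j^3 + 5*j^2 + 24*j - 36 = (j - 2)*(j^3 - 4*j^2 - 3*j + 18) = (j - 3)*(j - 2)*(j^2 - j - 6) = (j - 3)^2*(j - 2)*(j + 2)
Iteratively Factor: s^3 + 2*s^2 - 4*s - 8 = (s + 2)*(s^2 - 4) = (s - 2)*(s + 2)*(s + 2)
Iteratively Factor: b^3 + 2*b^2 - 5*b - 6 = (b + 1)*(b^2 + b - 6) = (b - 2)*(b + 1)*(b + 3)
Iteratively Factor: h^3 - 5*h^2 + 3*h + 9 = (h - 3)*(h^2 - 2*h - 3) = (h - 3)^2*(h + 1)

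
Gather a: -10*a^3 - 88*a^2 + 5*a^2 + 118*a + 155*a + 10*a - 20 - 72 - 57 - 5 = -10*a^3 - 83*a^2 + 283*a - 154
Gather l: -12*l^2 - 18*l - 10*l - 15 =-12*l^2 - 28*l - 15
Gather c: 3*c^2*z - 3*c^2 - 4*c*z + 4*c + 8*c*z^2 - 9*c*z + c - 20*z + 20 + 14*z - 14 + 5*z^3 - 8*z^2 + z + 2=c^2*(3*z - 3) + c*(8*z^2 - 13*z + 5) + 5*z^3 - 8*z^2 - 5*z + 8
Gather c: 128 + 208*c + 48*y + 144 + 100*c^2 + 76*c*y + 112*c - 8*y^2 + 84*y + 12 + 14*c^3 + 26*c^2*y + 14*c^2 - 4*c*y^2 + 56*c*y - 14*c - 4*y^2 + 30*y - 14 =14*c^3 + c^2*(26*y + 114) + c*(-4*y^2 + 132*y + 306) - 12*y^2 + 162*y + 270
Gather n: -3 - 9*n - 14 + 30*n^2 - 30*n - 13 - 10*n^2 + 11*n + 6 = 20*n^2 - 28*n - 24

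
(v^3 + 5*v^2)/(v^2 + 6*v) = v*(v + 5)/(v + 6)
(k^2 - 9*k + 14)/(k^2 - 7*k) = (k - 2)/k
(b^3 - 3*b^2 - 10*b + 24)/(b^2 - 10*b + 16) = (b^2 - b - 12)/(b - 8)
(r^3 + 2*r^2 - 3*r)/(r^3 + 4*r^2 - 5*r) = (r + 3)/(r + 5)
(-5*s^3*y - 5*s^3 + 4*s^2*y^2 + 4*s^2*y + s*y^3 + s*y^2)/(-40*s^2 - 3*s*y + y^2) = s*(-s*y - s + y^2 + y)/(-8*s + y)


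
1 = 1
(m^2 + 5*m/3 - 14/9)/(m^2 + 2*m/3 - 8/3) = (9*m^2 + 15*m - 14)/(3*(3*m^2 + 2*m - 8))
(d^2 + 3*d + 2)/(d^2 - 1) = (d + 2)/(d - 1)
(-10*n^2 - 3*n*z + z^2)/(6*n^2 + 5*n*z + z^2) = (-5*n + z)/(3*n + z)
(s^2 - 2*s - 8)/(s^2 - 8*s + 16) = (s + 2)/(s - 4)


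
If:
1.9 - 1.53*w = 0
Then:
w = 1.24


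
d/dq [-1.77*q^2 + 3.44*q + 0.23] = 3.44 - 3.54*q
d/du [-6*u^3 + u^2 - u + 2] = -18*u^2 + 2*u - 1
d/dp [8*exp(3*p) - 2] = 24*exp(3*p)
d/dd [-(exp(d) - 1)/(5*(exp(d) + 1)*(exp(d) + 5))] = (exp(2*d) - 2*exp(d) - 11)*exp(d)/(5*(exp(4*d) + 12*exp(3*d) + 46*exp(2*d) + 60*exp(d) + 25))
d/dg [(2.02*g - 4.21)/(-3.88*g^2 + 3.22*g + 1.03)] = (7.8376*g^2 - 32.6696*g + 15.6368)/(15.0544*g^4 - 24.9872*g^3 + 2.3756*g^2 + 6.6332*g + 1.0609)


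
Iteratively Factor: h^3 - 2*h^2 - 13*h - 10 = (h + 1)*(h^2 - 3*h - 10) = (h + 1)*(h + 2)*(h - 5)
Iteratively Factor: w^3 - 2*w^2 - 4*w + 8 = (w + 2)*(w^2 - 4*w + 4) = (w - 2)*(w + 2)*(w - 2)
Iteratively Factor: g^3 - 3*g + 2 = (g - 1)*(g^2 + g - 2) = (g - 1)^2*(g + 2)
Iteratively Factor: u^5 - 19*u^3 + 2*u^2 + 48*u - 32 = (u + 2)*(u^4 - 2*u^3 - 15*u^2 + 32*u - 16) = (u - 4)*(u + 2)*(u^3 + 2*u^2 - 7*u + 4) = (u - 4)*(u + 2)*(u + 4)*(u^2 - 2*u + 1) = (u - 4)*(u - 1)*(u + 2)*(u + 4)*(u - 1)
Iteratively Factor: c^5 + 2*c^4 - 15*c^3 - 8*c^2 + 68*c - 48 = (c + 4)*(c^4 - 2*c^3 - 7*c^2 + 20*c - 12) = (c - 1)*(c + 4)*(c^3 - c^2 - 8*c + 12) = (c - 2)*(c - 1)*(c + 4)*(c^2 + c - 6) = (c - 2)*(c - 1)*(c + 3)*(c + 4)*(c - 2)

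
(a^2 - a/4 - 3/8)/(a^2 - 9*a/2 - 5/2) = (a - 3/4)/(a - 5)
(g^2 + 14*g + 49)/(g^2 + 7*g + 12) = (g^2 + 14*g + 49)/(g^2 + 7*g + 12)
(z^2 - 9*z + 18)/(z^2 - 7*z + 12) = (z - 6)/(z - 4)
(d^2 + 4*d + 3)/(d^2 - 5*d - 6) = (d + 3)/(d - 6)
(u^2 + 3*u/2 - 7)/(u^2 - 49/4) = 2*(u - 2)/(2*u - 7)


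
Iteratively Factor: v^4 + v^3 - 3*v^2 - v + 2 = (v + 1)*(v^3 - 3*v + 2) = (v - 1)*(v + 1)*(v^2 + v - 2) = (v - 1)*(v + 1)*(v + 2)*(v - 1)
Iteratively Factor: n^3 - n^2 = (n - 1)*(n^2) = n*(n - 1)*(n)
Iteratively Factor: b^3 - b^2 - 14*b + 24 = (b - 2)*(b^2 + b - 12) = (b - 3)*(b - 2)*(b + 4)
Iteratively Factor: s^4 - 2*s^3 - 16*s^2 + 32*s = (s)*(s^3 - 2*s^2 - 16*s + 32) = s*(s - 2)*(s^2 - 16) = s*(s - 2)*(s + 4)*(s - 4)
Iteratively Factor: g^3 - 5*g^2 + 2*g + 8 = (g - 2)*(g^2 - 3*g - 4) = (g - 2)*(g + 1)*(g - 4)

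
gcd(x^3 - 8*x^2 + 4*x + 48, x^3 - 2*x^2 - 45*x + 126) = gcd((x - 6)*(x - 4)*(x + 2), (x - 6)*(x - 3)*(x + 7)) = x - 6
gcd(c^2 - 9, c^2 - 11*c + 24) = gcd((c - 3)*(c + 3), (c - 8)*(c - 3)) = c - 3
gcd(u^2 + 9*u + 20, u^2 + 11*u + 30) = u + 5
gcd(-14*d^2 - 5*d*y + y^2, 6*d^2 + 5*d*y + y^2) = 2*d + y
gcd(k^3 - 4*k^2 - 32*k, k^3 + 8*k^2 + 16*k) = k^2 + 4*k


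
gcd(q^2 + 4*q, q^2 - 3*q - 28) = q + 4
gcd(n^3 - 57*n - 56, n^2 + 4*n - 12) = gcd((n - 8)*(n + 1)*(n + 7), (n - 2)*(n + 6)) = 1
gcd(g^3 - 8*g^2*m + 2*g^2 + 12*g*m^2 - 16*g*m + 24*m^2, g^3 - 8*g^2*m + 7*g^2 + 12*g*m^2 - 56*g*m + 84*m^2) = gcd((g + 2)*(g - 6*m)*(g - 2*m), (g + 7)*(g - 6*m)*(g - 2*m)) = g^2 - 8*g*m + 12*m^2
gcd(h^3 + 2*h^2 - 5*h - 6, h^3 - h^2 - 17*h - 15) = h^2 + 4*h + 3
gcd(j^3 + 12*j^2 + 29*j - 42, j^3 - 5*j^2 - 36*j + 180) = j + 6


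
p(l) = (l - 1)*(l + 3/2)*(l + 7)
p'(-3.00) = -16.00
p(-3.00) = 24.00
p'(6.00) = 200.00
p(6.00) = 487.50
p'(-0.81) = -8.18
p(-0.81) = -7.73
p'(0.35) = 7.62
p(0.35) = -8.84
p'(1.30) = 26.57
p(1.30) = 6.97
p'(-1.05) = -10.44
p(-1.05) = -5.49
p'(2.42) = 55.87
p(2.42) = 52.44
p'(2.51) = 58.55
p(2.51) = 57.58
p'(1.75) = 37.44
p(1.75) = 21.33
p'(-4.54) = -4.27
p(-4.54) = 41.43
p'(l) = (l - 1)*(l + 3/2) + (l - 1)*(l + 7) + (l + 3/2)*(l + 7) = 3*l^2 + 15*l + 2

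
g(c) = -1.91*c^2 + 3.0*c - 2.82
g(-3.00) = -29.01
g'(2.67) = -7.20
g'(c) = 3.0 - 3.82*c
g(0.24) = -2.21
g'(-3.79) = 17.48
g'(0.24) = 2.08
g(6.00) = -53.58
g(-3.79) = -41.63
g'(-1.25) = 7.78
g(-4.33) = -51.62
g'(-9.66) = 39.90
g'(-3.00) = 14.46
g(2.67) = -8.43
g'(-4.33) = 19.54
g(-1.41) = -10.85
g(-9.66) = -210.03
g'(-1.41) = 8.39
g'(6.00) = -19.92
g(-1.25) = -9.55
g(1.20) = -1.97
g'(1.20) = -1.58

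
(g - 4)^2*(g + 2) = g^3 - 6*g^2 + 32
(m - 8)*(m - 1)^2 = m^3 - 10*m^2 + 17*m - 8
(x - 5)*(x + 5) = x^2 - 25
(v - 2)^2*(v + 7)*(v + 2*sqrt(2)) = v^4 + 2*sqrt(2)*v^3 + 3*v^3 - 24*v^2 + 6*sqrt(2)*v^2 - 48*sqrt(2)*v + 28*v + 56*sqrt(2)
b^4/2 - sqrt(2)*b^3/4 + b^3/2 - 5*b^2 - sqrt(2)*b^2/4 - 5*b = b*(b/2 + 1/2)*(b - 5*sqrt(2)/2)*(b + 2*sqrt(2))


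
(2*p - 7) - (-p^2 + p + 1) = p^2 + p - 8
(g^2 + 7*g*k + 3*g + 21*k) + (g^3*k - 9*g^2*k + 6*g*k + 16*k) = g^3*k - 9*g^2*k + g^2 + 13*g*k + 3*g + 37*k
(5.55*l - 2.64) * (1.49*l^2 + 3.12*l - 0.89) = 8.2695*l^3 + 13.3824*l^2 - 13.1763*l + 2.3496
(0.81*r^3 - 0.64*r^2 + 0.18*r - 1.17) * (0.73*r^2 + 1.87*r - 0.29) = 0.5913*r^5 + 1.0475*r^4 - 1.3003*r^3 - 0.3319*r^2 - 2.2401*r + 0.3393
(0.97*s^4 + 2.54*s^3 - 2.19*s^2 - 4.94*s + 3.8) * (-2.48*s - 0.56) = -2.4056*s^5 - 6.8424*s^4 + 4.0088*s^3 + 13.4776*s^2 - 6.6576*s - 2.128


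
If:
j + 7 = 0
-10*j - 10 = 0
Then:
No Solution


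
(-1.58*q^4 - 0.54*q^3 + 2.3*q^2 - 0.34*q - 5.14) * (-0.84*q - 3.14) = 1.3272*q^5 + 5.4148*q^4 - 0.236399999999999*q^3 - 6.9364*q^2 + 5.3852*q + 16.1396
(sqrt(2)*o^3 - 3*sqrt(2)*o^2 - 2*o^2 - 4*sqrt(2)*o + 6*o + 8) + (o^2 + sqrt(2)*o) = sqrt(2)*o^3 - 3*sqrt(2)*o^2 - o^2 - 3*sqrt(2)*o + 6*o + 8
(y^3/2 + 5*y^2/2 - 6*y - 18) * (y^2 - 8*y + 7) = y^5/2 - 3*y^4/2 - 45*y^3/2 + 95*y^2/2 + 102*y - 126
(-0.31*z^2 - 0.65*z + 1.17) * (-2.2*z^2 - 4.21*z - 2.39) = 0.682*z^4 + 2.7351*z^3 + 0.9034*z^2 - 3.3722*z - 2.7963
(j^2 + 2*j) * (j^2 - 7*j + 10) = j^4 - 5*j^3 - 4*j^2 + 20*j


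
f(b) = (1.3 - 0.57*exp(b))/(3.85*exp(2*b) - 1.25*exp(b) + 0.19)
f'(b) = (1.3 - 0.57*exp(b))*(-7.7*exp(2*b) + 1.25*exp(b))/(3.85*exp(2*b) - 1.25*exp(b) + 0.19)^2 - 0.57*exp(b)/(3.85*exp(2*b) - 1.25*exp(b) + 0.19)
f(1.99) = -0.01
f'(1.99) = 0.01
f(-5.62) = 7.00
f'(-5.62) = 0.16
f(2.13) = -0.01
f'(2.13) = 0.01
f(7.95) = -0.00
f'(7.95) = 0.00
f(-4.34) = 7.41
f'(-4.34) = 0.59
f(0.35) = 0.08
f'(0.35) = -0.31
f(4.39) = -0.00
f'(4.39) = 0.00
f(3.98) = -0.00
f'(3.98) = 0.00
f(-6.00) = 6.95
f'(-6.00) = 0.11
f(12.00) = 0.00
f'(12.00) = 0.00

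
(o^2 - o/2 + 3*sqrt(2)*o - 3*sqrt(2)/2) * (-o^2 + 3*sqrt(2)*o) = -o^4 + o^3/2 + 18*o^2 - 9*o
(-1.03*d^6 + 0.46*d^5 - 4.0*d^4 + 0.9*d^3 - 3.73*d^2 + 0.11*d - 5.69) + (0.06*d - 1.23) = -1.03*d^6 + 0.46*d^5 - 4.0*d^4 + 0.9*d^3 - 3.73*d^2 + 0.17*d - 6.92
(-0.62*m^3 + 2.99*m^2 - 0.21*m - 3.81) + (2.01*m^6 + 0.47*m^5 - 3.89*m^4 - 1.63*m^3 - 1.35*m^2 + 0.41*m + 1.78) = 2.01*m^6 + 0.47*m^5 - 3.89*m^4 - 2.25*m^3 + 1.64*m^2 + 0.2*m - 2.03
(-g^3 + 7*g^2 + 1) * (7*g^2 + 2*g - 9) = -7*g^5 + 47*g^4 + 23*g^3 - 56*g^2 + 2*g - 9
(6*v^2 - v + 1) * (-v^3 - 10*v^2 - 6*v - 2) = -6*v^5 - 59*v^4 - 27*v^3 - 16*v^2 - 4*v - 2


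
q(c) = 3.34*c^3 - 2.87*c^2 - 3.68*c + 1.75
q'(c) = 10.02*c^2 - 5.74*c - 3.68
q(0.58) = -0.70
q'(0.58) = -3.64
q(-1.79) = -20.01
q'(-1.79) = 38.70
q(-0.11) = 2.12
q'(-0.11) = -2.93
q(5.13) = 358.26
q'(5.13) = 230.57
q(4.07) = 164.41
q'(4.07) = 138.94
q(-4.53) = -350.96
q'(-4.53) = 227.94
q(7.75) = 1355.57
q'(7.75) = 553.66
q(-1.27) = -5.05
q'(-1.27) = 19.77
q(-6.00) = -800.93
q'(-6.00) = 391.48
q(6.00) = 597.79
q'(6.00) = 322.60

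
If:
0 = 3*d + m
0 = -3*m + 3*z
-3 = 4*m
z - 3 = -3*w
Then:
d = 1/4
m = -3/4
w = 5/4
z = -3/4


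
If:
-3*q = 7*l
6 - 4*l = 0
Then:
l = 3/2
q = -7/2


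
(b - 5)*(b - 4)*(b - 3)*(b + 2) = b^4 - 10*b^3 + 23*b^2 + 34*b - 120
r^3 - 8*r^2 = r^2*(r - 8)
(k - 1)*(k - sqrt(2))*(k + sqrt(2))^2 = k^4 - k^3 + sqrt(2)*k^3 - 2*k^2 - sqrt(2)*k^2 - 2*sqrt(2)*k + 2*k + 2*sqrt(2)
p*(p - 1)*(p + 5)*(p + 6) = p^4 + 10*p^3 + 19*p^2 - 30*p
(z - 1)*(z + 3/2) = z^2 + z/2 - 3/2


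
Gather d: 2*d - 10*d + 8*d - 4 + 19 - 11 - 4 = 0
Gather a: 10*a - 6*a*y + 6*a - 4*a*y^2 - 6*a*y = a*(-4*y^2 - 12*y + 16)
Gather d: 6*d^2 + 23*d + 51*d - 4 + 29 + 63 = 6*d^2 + 74*d + 88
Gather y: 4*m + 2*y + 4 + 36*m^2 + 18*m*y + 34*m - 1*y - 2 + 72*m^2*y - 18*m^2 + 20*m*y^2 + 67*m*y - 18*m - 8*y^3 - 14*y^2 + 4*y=18*m^2 + 20*m - 8*y^3 + y^2*(20*m - 14) + y*(72*m^2 + 85*m + 5) + 2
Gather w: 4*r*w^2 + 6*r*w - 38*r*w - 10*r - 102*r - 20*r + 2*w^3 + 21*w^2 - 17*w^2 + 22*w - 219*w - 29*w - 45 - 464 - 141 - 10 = -132*r + 2*w^3 + w^2*(4*r + 4) + w*(-32*r - 226) - 660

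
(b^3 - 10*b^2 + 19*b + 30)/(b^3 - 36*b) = (b^2 - 4*b - 5)/(b*(b + 6))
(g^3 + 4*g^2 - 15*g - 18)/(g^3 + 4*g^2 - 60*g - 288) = (g^2 - 2*g - 3)/(g^2 - 2*g - 48)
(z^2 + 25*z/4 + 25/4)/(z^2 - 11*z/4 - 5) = (z + 5)/(z - 4)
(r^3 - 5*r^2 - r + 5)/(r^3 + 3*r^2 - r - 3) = (r - 5)/(r + 3)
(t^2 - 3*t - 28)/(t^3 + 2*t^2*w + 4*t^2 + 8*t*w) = (t - 7)/(t*(t + 2*w))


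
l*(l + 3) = l^2 + 3*l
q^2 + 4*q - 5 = (q - 1)*(q + 5)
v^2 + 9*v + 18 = (v + 3)*(v + 6)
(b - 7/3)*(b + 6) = b^2 + 11*b/3 - 14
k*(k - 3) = k^2 - 3*k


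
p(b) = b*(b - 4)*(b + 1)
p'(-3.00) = 41.00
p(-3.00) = -42.00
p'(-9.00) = 293.00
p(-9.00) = -936.00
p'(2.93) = 4.17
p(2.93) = -12.32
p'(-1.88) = 17.88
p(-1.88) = -9.73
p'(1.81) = -5.03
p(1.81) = -11.14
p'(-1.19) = 7.39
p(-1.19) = -1.17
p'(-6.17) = 147.23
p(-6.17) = -324.41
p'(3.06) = 5.73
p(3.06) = -11.68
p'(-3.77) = 61.26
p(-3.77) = -81.14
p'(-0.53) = 0.02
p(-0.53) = 1.13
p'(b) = b*(b - 4) + b*(b + 1) + (b - 4)*(b + 1)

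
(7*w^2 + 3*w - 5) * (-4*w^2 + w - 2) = -28*w^4 - 5*w^3 + 9*w^2 - 11*w + 10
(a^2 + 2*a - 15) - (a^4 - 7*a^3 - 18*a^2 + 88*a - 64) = -a^4 + 7*a^3 + 19*a^2 - 86*a + 49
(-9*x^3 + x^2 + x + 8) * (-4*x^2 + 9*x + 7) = 36*x^5 - 85*x^4 - 58*x^3 - 16*x^2 + 79*x + 56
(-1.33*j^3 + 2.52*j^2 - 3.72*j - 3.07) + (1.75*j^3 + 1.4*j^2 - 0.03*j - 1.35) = 0.42*j^3 + 3.92*j^2 - 3.75*j - 4.42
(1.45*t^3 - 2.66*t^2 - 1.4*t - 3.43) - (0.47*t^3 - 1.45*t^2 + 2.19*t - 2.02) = 0.98*t^3 - 1.21*t^2 - 3.59*t - 1.41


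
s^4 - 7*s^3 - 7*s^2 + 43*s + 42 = (s - 7)*(s - 3)*(s + 1)*(s + 2)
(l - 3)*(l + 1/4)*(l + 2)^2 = l^4 + 5*l^3/4 - 31*l^2/4 - 14*l - 3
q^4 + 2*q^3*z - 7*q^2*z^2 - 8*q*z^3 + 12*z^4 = (q - 2*z)*(q - z)*(q + 2*z)*(q + 3*z)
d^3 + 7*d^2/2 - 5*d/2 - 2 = (d - 1)*(d + 1/2)*(d + 4)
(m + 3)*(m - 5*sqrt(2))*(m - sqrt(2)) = m^3 - 6*sqrt(2)*m^2 + 3*m^2 - 18*sqrt(2)*m + 10*m + 30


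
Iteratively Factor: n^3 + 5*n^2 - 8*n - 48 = (n + 4)*(n^2 + n - 12) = (n - 3)*(n + 4)*(n + 4)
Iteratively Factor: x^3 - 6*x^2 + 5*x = (x)*(x^2 - 6*x + 5) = x*(x - 1)*(x - 5)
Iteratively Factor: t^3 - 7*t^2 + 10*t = (t - 5)*(t^2 - 2*t) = (t - 5)*(t - 2)*(t)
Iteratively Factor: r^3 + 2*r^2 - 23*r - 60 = (r + 4)*(r^2 - 2*r - 15) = (r + 3)*(r + 4)*(r - 5)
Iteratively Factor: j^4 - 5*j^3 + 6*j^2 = (j)*(j^3 - 5*j^2 + 6*j) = j*(j - 2)*(j^2 - 3*j) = j^2*(j - 2)*(j - 3)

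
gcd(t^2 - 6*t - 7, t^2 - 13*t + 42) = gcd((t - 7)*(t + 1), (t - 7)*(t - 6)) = t - 7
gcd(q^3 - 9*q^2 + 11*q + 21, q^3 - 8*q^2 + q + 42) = q^2 - 10*q + 21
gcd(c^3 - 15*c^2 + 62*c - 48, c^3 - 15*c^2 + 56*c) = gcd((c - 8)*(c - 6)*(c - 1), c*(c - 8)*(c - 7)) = c - 8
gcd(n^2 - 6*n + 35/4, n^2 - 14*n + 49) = 1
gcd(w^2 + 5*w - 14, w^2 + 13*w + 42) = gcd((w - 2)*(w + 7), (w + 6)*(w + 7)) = w + 7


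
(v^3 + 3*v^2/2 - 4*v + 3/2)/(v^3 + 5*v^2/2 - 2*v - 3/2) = (2*v - 1)/(2*v + 1)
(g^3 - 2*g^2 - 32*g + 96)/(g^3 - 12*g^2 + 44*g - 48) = (g^2 + 2*g - 24)/(g^2 - 8*g + 12)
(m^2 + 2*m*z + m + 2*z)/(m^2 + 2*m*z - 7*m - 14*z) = (m + 1)/(m - 7)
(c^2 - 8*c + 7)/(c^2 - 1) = (c - 7)/(c + 1)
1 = 1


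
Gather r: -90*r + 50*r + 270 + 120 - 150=240 - 40*r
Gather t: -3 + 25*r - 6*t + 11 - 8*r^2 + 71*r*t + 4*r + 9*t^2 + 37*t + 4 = -8*r^2 + 29*r + 9*t^2 + t*(71*r + 31) + 12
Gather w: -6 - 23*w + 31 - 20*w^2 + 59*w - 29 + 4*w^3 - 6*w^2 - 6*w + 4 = 4*w^3 - 26*w^2 + 30*w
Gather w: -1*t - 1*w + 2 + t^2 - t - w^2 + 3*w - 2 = t^2 - 2*t - w^2 + 2*w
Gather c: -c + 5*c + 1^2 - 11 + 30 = 4*c + 20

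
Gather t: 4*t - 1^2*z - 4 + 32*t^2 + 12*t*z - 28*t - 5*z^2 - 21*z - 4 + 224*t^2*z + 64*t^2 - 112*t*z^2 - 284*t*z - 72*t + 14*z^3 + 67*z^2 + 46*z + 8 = t^2*(224*z + 96) + t*(-112*z^2 - 272*z - 96) + 14*z^3 + 62*z^2 + 24*z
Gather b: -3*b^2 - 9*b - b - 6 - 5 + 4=-3*b^2 - 10*b - 7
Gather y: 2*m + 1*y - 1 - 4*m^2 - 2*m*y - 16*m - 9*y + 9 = -4*m^2 - 14*m + y*(-2*m - 8) + 8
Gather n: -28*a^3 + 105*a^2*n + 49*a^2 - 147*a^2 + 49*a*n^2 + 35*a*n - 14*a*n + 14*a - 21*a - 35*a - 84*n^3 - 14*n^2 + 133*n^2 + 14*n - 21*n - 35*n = -28*a^3 - 98*a^2 - 42*a - 84*n^3 + n^2*(49*a + 119) + n*(105*a^2 + 21*a - 42)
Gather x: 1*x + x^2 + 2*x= x^2 + 3*x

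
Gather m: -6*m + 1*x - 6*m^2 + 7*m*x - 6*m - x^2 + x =-6*m^2 + m*(7*x - 12) - x^2 + 2*x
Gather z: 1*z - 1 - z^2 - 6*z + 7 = -z^2 - 5*z + 6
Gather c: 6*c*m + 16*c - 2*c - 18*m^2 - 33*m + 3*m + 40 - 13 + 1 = c*(6*m + 14) - 18*m^2 - 30*m + 28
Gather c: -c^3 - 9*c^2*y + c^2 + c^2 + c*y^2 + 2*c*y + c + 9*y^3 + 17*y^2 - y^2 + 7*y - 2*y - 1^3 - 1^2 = -c^3 + c^2*(2 - 9*y) + c*(y^2 + 2*y + 1) + 9*y^3 + 16*y^2 + 5*y - 2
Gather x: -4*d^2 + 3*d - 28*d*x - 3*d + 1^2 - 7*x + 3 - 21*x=-4*d^2 + x*(-28*d - 28) + 4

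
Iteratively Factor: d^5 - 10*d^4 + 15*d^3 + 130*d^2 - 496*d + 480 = (d - 4)*(d^4 - 6*d^3 - 9*d^2 + 94*d - 120) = (d - 5)*(d - 4)*(d^3 - d^2 - 14*d + 24) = (d - 5)*(d - 4)*(d - 3)*(d^2 + 2*d - 8) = (d - 5)*(d - 4)*(d - 3)*(d - 2)*(d + 4)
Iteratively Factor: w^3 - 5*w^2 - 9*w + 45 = (w + 3)*(w^2 - 8*w + 15) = (w - 3)*(w + 3)*(w - 5)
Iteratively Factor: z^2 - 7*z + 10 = (z - 5)*(z - 2)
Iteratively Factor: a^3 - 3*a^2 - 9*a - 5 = (a - 5)*(a^2 + 2*a + 1) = (a - 5)*(a + 1)*(a + 1)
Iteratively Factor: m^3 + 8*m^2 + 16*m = (m + 4)*(m^2 + 4*m) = (m + 4)^2*(m)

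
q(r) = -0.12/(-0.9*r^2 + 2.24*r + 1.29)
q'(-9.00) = 0.00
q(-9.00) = 0.00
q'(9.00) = -0.00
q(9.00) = 0.00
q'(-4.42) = 0.00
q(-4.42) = 0.00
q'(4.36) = -0.02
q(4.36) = 0.02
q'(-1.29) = 0.06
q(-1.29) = 0.04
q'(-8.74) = 0.00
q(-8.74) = 0.00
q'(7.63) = -0.00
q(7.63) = 0.00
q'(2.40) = -0.11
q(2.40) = -0.08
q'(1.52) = -0.01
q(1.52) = -0.05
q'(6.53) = -0.00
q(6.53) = 0.01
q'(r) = -0.12*(1.8*r - 2.24)/(-0.9*r^2 + 2.24*r + 1.29)^2 = (0.2688 - 0.216*r)/(-0.9*r^2 + 2.24*r + 1.29)^2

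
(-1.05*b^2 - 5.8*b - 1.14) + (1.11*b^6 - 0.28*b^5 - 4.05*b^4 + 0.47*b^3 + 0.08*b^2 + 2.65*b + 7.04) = 1.11*b^6 - 0.28*b^5 - 4.05*b^4 + 0.47*b^3 - 0.97*b^2 - 3.15*b + 5.9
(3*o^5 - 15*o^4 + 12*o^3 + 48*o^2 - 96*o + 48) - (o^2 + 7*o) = 3*o^5 - 15*o^4 + 12*o^3 + 47*o^2 - 103*o + 48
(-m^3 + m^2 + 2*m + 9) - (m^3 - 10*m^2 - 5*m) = -2*m^3 + 11*m^2 + 7*m + 9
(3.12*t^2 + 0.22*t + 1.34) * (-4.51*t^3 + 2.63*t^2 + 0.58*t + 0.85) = -14.0712*t^5 + 7.2134*t^4 - 3.6552*t^3 + 6.3038*t^2 + 0.9642*t + 1.139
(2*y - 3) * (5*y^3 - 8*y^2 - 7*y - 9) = 10*y^4 - 31*y^3 + 10*y^2 + 3*y + 27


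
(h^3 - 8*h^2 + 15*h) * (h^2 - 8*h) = h^5 - 16*h^4 + 79*h^3 - 120*h^2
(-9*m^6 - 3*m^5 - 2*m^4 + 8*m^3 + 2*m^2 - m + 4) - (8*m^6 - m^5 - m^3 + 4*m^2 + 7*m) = -17*m^6 - 2*m^5 - 2*m^4 + 9*m^3 - 2*m^2 - 8*m + 4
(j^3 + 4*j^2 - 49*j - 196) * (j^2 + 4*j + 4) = j^5 + 8*j^4 - 29*j^3 - 376*j^2 - 980*j - 784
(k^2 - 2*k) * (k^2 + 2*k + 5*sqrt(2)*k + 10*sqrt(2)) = k^4 + 5*sqrt(2)*k^3 - 4*k^2 - 20*sqrt(2)*k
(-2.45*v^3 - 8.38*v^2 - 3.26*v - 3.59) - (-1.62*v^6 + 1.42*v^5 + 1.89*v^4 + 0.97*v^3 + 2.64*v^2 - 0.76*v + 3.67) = 1.62*v^6 - 1.42*v^5 - 1.89*v^4 - 3.42*v^3 - 11.02*v^2 - 2.5*v - 7.26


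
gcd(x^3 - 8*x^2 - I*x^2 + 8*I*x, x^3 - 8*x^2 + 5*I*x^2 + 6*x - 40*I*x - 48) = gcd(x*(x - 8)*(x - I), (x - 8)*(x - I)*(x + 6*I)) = x^2 + x*(-8 - I) + 8*I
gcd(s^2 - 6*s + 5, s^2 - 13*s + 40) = s - 5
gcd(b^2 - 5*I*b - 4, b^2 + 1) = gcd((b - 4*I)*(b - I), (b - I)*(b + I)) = b - I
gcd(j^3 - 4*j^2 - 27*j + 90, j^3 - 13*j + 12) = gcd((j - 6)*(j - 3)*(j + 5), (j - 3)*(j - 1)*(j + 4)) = j - 3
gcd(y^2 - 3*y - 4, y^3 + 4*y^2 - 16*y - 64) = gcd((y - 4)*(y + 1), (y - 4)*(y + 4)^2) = y - 4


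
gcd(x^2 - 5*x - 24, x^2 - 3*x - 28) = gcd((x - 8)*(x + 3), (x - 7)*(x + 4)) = 1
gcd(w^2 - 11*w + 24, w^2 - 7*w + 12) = w - 3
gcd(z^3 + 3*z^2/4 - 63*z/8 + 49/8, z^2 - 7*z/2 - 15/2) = 1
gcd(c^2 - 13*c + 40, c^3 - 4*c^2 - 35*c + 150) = c - 5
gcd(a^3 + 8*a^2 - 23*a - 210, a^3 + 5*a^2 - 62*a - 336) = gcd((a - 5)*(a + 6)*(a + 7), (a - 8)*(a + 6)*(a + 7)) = a^2 + 13*a + 42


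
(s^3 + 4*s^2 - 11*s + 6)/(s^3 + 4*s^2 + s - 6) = (s^2 + 5*s - 6)/(s^2 + 5*s + 6)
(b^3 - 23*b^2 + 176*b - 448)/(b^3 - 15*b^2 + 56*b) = (b - 8)/b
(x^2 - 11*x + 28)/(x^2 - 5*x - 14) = (x - 4)/(x + 2)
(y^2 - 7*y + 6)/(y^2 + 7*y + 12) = (y^2 - 7*y + 6)/(y^2 + 7*y + 12)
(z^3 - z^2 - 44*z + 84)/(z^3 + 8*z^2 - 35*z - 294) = (z - 2)/(z + 7)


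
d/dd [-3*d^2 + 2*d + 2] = 2 - 6*d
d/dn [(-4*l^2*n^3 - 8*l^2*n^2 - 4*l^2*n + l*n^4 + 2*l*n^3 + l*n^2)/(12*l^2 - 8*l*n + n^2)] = 2*l*(-n*(4*l - n)*(4*l*n^2 + 8*l*n + 4*l - n^3 - 2*n^2 - n) + (12*l^2 - 8*l*n + n^2)*(-6*l*n^2 - 8*l*n - 2*l + 2*n^3 + 3*n^2 + n))/(12*l^2 - 8*l*n + n^2)^2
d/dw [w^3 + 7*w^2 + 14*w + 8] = 3*w^2 + 14*w + 14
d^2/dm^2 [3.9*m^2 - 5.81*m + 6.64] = 7.80000000000000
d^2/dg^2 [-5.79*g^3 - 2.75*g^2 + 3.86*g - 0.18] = -34.74*g - 5.5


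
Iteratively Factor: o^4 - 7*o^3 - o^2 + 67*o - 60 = (o - 4)*(o^3 - 3*o^2 - 13*o + 15) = (o - 4)*(o + 3)*(o^2 - 6*o + 5) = (o - 5)*(o - 4)*(o + 3)*(o - 1)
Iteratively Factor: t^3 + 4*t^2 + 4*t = (t + 2)*(t^2 + 2*t) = (t + 2)^2*(t)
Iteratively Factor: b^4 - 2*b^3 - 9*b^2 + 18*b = (b - 3)*(b^3 + b^2 - 6*b) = (b - 3)*(b - 2)*(b^2 + 3*b) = (b - 3)*(b - 2)*(b + 3)*(b)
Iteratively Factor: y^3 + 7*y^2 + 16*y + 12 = (y + 3)*(y^2 + 4*y + 4) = (y + 2)*(y + 3)*(y + 2)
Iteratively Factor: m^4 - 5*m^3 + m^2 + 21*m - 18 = (m - 3)*(m^3 - 2*m^2 - 5*m + 6) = (m - 3)^2*(m^2 + m - 2) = (m - 3)^2*(m - 1)*(m + 2)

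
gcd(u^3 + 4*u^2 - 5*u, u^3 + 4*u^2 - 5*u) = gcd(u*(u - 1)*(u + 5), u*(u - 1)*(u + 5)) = u^3 + 4*u^2 - 5*u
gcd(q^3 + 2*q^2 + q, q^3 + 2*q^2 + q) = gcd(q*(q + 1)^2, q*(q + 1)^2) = q^3 + 2*q^2 + q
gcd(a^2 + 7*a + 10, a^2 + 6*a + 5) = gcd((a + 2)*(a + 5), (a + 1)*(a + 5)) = a + 5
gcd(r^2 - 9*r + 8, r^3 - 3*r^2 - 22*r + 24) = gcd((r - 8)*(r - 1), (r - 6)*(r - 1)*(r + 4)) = r - 1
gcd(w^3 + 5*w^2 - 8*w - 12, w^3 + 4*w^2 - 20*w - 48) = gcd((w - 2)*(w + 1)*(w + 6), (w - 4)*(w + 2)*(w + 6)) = w + 6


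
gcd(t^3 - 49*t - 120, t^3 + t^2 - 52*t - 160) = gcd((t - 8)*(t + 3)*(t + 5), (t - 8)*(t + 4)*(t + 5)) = t^2 - 3*t - 40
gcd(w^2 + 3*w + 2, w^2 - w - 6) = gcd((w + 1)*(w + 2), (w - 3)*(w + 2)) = w + 2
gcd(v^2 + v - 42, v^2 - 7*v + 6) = v - 6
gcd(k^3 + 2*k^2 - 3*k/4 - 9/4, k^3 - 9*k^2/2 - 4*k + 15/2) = k^2 + k/2 - 3/2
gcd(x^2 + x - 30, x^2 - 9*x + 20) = x - 5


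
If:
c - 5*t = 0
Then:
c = 5*t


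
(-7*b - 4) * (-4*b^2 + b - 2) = 28*b^3 + 9*b^2 + 10*b + 8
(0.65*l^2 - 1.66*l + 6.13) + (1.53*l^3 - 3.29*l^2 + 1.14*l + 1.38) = 1.53*l^3 - 2.64*l^2 - 0.52*l + 7.51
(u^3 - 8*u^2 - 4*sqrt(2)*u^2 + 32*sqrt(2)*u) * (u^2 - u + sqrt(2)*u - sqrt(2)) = u^5 - 9*u^4 - 3*sqrt(2)*u^4 + 27*sqrt(2)*u^3 - 24*sqrt(2)*u^2 + 72*u^2 - 64*u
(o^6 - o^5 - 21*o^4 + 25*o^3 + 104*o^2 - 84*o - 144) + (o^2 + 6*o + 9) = o^6 - o^5 - 21*o^4 + 25*o^3 + 105*o^2 - 78*o - 135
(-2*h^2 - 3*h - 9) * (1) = -2*h^2 - 3*h - 9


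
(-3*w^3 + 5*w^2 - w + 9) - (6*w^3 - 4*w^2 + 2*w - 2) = -9*w^3 + 9*w^2 - 3*w + 11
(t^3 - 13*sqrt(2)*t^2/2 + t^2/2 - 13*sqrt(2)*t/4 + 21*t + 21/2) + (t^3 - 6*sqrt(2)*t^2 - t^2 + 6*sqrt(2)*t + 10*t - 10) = 2*t^3 - 25*sqrt(2)*t^2/2 - t^2/2 + 11*sqrt(2)*t/4 + 31*t + 1/2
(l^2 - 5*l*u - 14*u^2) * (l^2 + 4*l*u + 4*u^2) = l^4 - l^3*u - 30*l^2*u^2 - 76*l*u^3 - 56*u^4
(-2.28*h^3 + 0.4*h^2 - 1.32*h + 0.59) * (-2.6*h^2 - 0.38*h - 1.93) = 5.928*h^5 - 0.1736*h^4 + 7.6804*h^3 - 1.8044*h^2 + 2.3234*h - 1.1387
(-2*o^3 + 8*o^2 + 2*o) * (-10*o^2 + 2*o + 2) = 20*o^5 - 84*o^4 - 8*o^3 + 20*o^2 + 4*o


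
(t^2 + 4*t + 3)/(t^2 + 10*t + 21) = (t + 1)/(t + 7)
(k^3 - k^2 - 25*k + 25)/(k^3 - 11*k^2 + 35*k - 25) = (k + 5)/(k - 5)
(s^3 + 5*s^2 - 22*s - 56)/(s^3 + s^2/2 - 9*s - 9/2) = 2*(s^3 + 5*s^2 - 22*s - 56)/(2*s^3 + s^2 - 18*s - 9)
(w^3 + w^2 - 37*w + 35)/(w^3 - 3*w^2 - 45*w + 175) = (w - 1)/(w - 5)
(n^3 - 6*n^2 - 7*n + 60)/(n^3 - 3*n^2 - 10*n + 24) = (n - 5)/(n - 2)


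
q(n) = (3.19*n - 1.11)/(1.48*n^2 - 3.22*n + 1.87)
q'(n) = (3.22 - 2.96*n)*(3.19*n - 1.11)/(1.48*n^2 - 3.22*n + 1.87)^2 + 3.19/(1.48*n^2 - 3.22*n + 1.87) = (-4.7212*n^2 + 3.2856*n + 2.3911)/(2.1904*n^4 - 9.5312*n^3 + 15.9036*n^2 - 12.0428*n + 3.4969)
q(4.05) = 0.90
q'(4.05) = -0.36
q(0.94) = 12.51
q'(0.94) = 57.42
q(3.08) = 1.45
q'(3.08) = -0.90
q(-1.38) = -0.60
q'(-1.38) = -0.13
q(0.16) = -0.43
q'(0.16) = 1.44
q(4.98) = 0.66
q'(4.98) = -0.19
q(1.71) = 6.28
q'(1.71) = -12.12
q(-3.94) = -0.36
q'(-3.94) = -0.06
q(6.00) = 0.50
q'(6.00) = -0.12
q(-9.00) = -0.20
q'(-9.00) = -0.02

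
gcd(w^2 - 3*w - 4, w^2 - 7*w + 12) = w - 4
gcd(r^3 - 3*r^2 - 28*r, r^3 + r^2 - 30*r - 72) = r + 4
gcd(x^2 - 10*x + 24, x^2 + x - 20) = x - 4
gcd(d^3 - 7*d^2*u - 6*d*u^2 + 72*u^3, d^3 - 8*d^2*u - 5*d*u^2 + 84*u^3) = -d^2 + d*u + 12*u^2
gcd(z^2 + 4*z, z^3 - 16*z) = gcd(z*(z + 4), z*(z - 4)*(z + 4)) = z^2 + 4*z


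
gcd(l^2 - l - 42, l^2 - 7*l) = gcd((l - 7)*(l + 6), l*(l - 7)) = l - 7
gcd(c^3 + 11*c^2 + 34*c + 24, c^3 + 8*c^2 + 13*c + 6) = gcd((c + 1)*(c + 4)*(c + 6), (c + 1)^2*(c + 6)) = c^2 + 7*c + 6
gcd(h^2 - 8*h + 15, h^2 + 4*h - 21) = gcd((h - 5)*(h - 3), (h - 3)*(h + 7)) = h - 3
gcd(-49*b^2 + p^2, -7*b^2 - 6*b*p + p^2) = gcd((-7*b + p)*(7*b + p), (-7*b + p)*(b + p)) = -7*b + p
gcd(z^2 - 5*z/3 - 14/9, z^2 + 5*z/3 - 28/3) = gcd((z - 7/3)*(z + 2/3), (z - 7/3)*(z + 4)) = z - 7/3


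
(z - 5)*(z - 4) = z^2 - 9*z + 20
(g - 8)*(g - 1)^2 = g^3 - 10*g^2 + 17*g - 8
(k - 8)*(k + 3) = k^2 - 5*k - 24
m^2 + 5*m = m*(m + 5)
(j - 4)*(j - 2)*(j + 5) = j^3 - j^2 - 22*j + 40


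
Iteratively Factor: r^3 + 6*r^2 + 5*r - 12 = (r + 4)*(r^2 + 2*r - 3) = (r + 3)*(r + 4)*(r - 1)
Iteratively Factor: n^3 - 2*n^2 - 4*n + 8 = (n - 2)*(n^2 - 4) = (n - 2)^2*(n + 2)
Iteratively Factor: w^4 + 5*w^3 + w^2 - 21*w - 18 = (w - 2)*(w^3 + 7*w^2 + 15*w + 9) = (w - 2)*(w + 3)*(w^2 + 4*w + 3) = (w - 2)*(w + 3)^2*(w + 1)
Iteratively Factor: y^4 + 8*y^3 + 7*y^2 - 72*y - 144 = (y - 3)*(y^3 + 11*y^2 + 40*y + 48) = (y - 3)*(y + 3)*(y^2 + 8*y + 16) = (y - 3)*(y + 3)*(y + 4)*(y + 4)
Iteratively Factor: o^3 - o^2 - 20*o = (o)*(o^2 - o - 20) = o*(o - 5)*(o + 4)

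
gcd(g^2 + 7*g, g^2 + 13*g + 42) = g + 7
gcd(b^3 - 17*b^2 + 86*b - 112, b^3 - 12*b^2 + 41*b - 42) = b^2 - 9*b + 14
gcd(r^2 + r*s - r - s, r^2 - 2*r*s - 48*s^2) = 1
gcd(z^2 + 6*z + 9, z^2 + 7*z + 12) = z + 3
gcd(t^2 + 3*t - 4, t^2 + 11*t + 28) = t + 4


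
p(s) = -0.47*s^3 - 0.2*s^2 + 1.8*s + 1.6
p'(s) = -1.41*s^2 - 0.4*s + 1.8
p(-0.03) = 1.55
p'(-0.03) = 1.81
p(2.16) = -0.18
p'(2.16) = -5.64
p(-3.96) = 20.52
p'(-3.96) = -18.73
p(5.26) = -62.87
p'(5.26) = -39.32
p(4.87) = -48.66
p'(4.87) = -33.59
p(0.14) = 1.85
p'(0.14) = 1.72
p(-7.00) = 140.41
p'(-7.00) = -64.49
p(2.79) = -5.14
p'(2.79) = -10.29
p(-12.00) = 763.36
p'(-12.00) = -196.44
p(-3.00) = 7.09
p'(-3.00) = -9.69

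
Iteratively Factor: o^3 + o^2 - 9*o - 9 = (o + 1)*(o^2 - 9) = (o - 3)*(o + 1)*(o + 3)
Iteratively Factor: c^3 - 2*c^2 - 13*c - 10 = (c + 2)*(c^2 - 4*c - 5) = (c - 5)*(c + 2)*(c + 1)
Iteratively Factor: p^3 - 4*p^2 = (p)*(p^2 - 4*p) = p*(p - 4)*(p)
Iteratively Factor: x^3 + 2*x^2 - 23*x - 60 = (x + 3)*(x^2 - x - 20) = (x + 3)*(x + 4)*(x - 5)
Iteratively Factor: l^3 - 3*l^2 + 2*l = (l - 1)*(l^2 - 2*l) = l*(l - 1)*(l - 2)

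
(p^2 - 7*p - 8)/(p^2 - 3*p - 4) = (p - 8)/(p - 4)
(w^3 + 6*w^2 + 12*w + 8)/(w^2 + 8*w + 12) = (w^2 + 4*w + 4)/(w + 6)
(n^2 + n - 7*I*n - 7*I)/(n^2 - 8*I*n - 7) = (n + 1)/(n - I)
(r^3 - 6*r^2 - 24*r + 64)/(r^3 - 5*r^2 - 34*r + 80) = (r + 4)/(r + 5)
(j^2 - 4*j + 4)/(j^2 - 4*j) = (j^2 - 4*j + 4)/(j*(j - 4))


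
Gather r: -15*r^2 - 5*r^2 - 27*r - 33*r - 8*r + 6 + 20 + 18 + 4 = -20*r^2 - 68*r + 48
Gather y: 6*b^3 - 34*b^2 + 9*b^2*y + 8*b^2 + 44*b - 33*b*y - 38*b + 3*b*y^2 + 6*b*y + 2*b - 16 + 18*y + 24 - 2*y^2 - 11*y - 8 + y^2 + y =6*b^3 - 26*b^2 + 8*b + y^2*(3*b - 1) + y*(9*b^2 - 27*b + 8)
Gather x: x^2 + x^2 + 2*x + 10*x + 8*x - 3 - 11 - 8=2*x^2 + 20*x - 22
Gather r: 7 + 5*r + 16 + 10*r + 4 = 15*r + 27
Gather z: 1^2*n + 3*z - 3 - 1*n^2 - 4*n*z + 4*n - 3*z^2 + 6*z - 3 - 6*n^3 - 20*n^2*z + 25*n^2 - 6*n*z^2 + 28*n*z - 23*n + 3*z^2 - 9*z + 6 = -6*n^3 + 24*n^2 - 6*n*z^2 - 18*n + z*(-20*n^2 + 24*n)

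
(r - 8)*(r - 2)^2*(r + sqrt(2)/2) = r^4 - 12*r^3 + sqrt(2)*r^3/2 - 6*sqrt(2)*r^2 + 36*r^2 - 32*r + 18*sqrt(2)*r - 16*sqrt(2)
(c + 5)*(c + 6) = c^2 + 11*c + 30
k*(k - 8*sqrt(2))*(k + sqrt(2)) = k^3 - 7*sqrt(2)*k^2 - 16*k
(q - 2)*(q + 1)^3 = q^4 + q^3 - 3*q^2 - 5*q - 2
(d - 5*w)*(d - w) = d^2 - 6*d*w + 5*w^2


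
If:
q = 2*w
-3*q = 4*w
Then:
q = 0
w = 0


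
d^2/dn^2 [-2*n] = 0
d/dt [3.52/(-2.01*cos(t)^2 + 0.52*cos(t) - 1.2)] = (1.8304 - 14.1504*cos(t))*sin(t)/(2.01*cos(t)^2 - 0.52*cos(t) + 1.2)^2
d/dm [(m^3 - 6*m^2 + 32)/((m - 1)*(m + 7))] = (m^4 + 12*m^3 - 57*m^2 + 20*m - 192)/(m^4 + 12*m^3 + 22*m^2 - 84*m + 49)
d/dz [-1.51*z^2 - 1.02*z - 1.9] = -3.02*z - 1.02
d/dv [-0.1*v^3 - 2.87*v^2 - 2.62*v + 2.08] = -0.3*v^2 - 5.74*v - 2.62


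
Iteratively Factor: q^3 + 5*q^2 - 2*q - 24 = (q - 2)*(q^2 + 7*q + 12) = (q - 2)*(q + 4)*(q + 3)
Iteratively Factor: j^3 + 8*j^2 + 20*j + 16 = (j + 2)*(j^2 + 6*j + 8) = (j + 2)^2*(j + 4)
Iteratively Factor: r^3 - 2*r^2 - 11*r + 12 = (r + 3)*(r^2 - 5*r + 4) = (r - 1)*(r + 3)*(r - 4)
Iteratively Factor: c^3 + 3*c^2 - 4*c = (c)*(c^2 + 3*c - 4) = c*(c + 4)*(c - 1)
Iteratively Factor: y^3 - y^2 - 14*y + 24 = (y - 2)*(y^2 + y - 12) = (y - 2)*(y + 4)*(y - 3)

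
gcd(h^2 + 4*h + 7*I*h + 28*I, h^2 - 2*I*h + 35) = 1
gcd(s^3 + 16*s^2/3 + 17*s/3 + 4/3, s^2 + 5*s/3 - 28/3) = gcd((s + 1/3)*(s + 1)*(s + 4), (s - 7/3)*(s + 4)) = s + 4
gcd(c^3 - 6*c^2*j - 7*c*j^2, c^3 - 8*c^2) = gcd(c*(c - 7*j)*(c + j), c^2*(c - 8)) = c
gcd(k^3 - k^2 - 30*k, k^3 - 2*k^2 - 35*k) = k^2 + 5*k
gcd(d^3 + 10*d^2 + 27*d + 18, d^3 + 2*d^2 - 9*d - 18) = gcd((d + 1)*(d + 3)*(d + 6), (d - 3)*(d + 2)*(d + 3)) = d + 3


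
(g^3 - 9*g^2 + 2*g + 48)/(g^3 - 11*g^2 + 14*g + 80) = (g - 3)/(g - 5)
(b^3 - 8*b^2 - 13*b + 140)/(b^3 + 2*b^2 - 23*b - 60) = (b - 7)/(b + 3)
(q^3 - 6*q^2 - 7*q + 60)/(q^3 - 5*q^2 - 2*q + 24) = (q^2 - 2*q - 15)/(q^2 - q - 6)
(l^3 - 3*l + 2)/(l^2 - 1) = (l^2 + l - 2)/(l + 1)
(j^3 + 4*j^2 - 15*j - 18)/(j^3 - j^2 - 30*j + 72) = (j + 1)/(j - 4)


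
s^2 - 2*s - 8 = (s - 4)*(s + 2)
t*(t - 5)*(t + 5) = t^3 - 25*t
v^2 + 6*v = v*(v + 6)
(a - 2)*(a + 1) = a^2 - a - 2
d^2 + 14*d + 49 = (d + 7)^2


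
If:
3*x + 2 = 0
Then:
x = -2/3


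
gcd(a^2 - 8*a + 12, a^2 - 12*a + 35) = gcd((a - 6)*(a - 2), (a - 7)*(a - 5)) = 1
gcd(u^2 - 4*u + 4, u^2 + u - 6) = u - 2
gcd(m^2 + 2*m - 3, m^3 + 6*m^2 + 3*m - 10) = m - 1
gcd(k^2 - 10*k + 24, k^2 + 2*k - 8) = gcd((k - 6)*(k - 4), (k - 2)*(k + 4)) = 1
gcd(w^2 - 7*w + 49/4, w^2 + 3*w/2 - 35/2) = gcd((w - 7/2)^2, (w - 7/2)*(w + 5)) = w - 7/2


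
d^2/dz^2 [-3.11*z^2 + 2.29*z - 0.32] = -6.22000000000000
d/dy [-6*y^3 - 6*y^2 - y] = -18*y^2 - 12*y - 1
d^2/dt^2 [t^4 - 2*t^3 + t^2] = 12*t^2 - 12*t + 2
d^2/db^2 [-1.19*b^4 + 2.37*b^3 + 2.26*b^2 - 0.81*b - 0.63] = -14.28*b^2 + 14.22*b + 4.52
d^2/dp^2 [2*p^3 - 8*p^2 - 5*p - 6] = 12*p - 16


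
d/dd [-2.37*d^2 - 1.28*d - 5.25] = -4.74*d - 1.28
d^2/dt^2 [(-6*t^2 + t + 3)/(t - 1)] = -4/(t^3 - 3*t^2 + 3*t - 1)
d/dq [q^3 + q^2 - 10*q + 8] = 3*q^2 + 2*q - 10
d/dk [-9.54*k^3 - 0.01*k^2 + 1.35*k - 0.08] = -28.62*k^2 - 0.02*k + 1.35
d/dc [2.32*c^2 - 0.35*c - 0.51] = 4.64*c - 0.35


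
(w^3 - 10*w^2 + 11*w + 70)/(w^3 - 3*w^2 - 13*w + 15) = (w^2 - 5*w - 14)/(w^2 + 2*w - 3)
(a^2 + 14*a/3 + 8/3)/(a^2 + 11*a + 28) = (a + 2/3)/(a + 7)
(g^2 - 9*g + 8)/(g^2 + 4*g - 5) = (g - 8)/(g + 5)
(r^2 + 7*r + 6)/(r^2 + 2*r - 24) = (r + 1)/(r - 4)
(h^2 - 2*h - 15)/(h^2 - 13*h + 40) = (h + 3)/(h - 8)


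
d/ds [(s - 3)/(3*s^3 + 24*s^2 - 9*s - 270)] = (-2*s - 11)/(3*(s^4 + 22*s^3 + 181*s^2 + 660*s + 900))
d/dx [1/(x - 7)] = -1/(x - 7)^2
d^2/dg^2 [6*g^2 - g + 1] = 12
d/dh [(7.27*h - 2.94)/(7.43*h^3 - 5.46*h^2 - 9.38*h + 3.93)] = (-108.0322*h^3 + 105.2268*h^2 - 32.1048*h + 0.993899999999996)/(55.2049*h^6 - 81.1356*h^5 - 109.5752*h^4 + 160.8294*h^3 + 45.0688*h^2 - 73.7268*h + 15.4449)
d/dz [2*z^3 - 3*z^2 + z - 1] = 6*z^2 - 6*z + 1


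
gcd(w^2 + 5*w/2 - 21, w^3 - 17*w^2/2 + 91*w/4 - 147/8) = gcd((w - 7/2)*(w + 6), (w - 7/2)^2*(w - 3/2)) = w - 7/2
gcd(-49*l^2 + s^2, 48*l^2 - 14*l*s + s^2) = 1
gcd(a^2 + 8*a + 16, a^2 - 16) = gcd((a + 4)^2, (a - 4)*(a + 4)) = a + 4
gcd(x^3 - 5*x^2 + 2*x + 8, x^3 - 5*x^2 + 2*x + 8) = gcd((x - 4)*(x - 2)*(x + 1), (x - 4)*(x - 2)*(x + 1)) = x^3 - 5*x^2 + 2*x + 8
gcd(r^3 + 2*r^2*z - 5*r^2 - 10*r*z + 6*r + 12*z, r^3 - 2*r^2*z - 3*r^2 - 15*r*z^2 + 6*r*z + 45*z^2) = r - 3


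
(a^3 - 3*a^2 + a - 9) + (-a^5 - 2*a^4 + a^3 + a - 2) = -a^5 - 2*a^4 + 2*a^3 - 3*a^2 + 2*a - 11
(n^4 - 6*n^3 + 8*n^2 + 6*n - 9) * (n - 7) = n^5 - 13*n^4 + 50*n^3 - 50*n^2 - 51*n + 63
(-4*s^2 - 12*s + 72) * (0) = 0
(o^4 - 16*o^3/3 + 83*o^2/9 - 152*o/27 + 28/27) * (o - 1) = o^5 - 19*o^4/3 + 131*o^3/9 - 401*o^2/27 + 20*o/3 - 28/27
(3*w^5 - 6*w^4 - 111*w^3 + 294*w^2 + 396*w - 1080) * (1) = 3*w^5 - 6*w^4 - 111*w^3 + 294*w^2 + 396*w - 1080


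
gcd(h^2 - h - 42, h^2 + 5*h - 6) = h + 6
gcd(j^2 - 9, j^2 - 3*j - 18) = j + 3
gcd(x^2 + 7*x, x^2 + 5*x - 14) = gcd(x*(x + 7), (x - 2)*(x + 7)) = x + 7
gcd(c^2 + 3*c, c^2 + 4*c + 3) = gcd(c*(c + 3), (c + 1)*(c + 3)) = c + 3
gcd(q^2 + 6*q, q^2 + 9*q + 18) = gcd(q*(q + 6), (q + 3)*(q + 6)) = q + 6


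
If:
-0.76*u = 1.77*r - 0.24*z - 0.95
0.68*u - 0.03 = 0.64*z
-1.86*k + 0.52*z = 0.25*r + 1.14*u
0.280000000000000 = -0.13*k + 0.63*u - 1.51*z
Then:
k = -0.03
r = 0.59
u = -0.21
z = -0.27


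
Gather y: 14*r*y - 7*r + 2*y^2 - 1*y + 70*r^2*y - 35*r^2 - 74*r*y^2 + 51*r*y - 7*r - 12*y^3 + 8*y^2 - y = -35*r^2 - 14*r - 12*y^3 + y^2*(10 - 74*r) + y*(70*r^2 + 65*r - 2)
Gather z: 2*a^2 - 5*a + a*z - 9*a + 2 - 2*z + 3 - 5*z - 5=2*a^2 - 14*a + z*(a - 7)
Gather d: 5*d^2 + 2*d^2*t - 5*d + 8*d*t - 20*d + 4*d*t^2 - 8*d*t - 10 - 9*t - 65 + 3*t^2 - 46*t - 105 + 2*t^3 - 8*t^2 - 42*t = d^2*(2*t + 5) + d*(4*t^2 - 25) + 2*t^3 - 5*t^2 - 97*t - 180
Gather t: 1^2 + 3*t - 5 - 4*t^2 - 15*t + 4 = -4*t^2 - 12*t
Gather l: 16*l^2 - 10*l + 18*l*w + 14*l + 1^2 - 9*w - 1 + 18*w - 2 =16*l^2 + l*(18*w + 4) + 9*w - 2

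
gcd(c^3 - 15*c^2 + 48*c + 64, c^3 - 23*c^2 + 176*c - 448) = c^2 - 16*c + 64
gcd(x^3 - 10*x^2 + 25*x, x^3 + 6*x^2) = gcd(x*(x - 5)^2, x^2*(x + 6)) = x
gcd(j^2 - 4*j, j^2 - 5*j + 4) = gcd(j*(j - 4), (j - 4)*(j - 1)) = j - 4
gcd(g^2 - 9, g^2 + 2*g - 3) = g + 3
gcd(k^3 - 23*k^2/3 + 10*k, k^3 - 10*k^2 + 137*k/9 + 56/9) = 1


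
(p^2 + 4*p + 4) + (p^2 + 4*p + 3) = 2*p^2 + 8*p + 7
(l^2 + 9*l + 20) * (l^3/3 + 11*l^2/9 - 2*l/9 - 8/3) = l^5/3 + 38*l^4/9 + 157*l^3/9 + 178*l^2/9 - 256*l/9 - 160/3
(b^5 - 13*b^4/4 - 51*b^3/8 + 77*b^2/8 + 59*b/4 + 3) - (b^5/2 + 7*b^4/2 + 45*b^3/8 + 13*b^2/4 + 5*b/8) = b^5/2 - 27*b^4/4 - 12*b^3 + 51*b^2/8 + 113*b/8 + 3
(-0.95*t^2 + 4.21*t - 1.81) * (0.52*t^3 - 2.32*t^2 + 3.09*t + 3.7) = -0.494*t^5 + 4.3932*t^4 - 13.6439*t^3 + 13.6931*t^2 + 9.9841*t - 6.697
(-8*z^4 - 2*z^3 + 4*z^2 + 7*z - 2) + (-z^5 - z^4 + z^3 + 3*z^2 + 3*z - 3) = -z^5 - 9*z^4 - z^3 + 7*z^2 + 10*z - 5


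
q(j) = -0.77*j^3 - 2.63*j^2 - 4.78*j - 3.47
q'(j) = -2.31*j^2 - 5.26*j - 4.78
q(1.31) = -15.98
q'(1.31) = -15.63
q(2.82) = -55.13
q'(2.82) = -37.98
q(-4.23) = 27.97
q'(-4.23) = -23.86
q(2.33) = -38.63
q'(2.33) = -29.58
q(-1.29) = -0.03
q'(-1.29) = -1.84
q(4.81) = -173.00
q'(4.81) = -83.52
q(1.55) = -20.06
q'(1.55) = -18.48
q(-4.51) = 35.23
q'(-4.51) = -28.04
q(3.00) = -62.27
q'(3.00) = -41.35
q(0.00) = -3.47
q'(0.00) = -4.78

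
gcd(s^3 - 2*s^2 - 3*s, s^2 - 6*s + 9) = s - 3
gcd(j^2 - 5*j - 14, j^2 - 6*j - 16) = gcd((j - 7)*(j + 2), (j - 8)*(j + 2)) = j + 2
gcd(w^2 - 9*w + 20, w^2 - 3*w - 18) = 1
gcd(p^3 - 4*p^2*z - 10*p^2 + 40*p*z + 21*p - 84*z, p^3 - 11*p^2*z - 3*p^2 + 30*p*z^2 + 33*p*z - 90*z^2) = p - 3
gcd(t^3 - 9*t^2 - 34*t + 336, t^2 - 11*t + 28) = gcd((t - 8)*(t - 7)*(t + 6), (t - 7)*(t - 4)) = t - 7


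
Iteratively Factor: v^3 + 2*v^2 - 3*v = (v)*(v^2 + 2*v - 3) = v*(v + 3)*(v - 1)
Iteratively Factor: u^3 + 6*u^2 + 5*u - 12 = (u + 3)*(u^2 + 3*u - 4) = (u + 3)*(u + 4)*(u - 1)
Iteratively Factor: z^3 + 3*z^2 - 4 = (z + 2)*(z^2 + z - 2) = (z + 2)^2*(z - 1)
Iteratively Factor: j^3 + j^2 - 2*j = (j - 1)*(j^2 + 2*j) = j*(j - 1)*(j + 2)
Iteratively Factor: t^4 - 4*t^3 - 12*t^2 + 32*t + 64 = (t - 4)*(t^3 - 12*t - 16) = (t - 4)*(t + 2)*(t^2 - 2*t - 8) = (t - 4)*(t + 2)^2*(t - 4)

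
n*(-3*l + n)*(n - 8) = -3*l*n^2 + 24*l*n + n^3 - 8*n^2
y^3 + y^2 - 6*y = y*(y - 2)*(y + 3)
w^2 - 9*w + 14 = (w - 7)*(w - 2)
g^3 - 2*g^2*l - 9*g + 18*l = (g - 3)*(g + 3)*(g - 2*l)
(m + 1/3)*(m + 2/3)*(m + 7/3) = m^3 + 10*m^2/3 + 23*m/9 + 14/27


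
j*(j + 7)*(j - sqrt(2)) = j^3 - sqrt(2)*j^2 + 7*j^2 - 7*sqrt(2)*j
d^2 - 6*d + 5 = (d - 5)*(d - 1)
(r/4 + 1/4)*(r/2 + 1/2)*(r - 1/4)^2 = r^4/8 + 3*r^3/16 + r^2/128 - 3*r/64 + 1/128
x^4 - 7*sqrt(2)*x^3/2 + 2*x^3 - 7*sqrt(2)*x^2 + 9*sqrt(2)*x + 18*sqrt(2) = (x + 2)*(x - 3*sqrt(2))*(x - 3*sqrt(2)/2)*(x + sqrt(2))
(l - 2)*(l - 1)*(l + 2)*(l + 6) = l^4 + 5*l^3 - 10*l^2 - 20*l + 24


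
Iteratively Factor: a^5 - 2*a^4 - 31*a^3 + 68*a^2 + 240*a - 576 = (a + 4)*(a^4 - 6*a^3 - 7*a^2 + 96*a - 144) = (a - 4)*(a + 4)*(a^3 - 2*a^2 - 15*a + 36) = (a - 4)*(a - 3)*(a + 4)*(a^2 + a - 12) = (a - 4)*(a - 3)^2*(a + 4)*(a + 4)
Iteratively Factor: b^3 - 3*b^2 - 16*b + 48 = (b - 3)*(b^2 - 16) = (b - 4)*(b - 3)*(b + 4)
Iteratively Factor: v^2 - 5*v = (v - 5)*(v)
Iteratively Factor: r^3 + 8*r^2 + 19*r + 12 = (r + 4)*(r^2 + 4*r + 3) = (r + 1)*(r + 4)*(r + 3)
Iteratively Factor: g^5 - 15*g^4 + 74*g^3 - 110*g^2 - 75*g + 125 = (g - 1)*(g^4 - 14*g^3 + 60*g^2 - 50*g - 125) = (g - 1)*(g + 1)*(g^3 - 15*g^2 + 75*g - 125) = (g - 5)*(g - 1)*(g + 1)*(g^2 - 10*g + 25) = (g - 5)^2*(g - 1)*(g + 1)*(g - 5)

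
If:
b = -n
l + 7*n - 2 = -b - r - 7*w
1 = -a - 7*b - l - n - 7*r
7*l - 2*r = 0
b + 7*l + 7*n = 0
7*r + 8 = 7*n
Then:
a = 341/49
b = -2/7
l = -12/49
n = 2/7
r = -6/7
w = 68/343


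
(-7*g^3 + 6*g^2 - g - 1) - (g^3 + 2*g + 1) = -8*g^3 + 6*g^2 - 3*g - 2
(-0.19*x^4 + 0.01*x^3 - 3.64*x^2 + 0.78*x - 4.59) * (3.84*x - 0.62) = -0.7296*x^5 + 0.1562*x^4 - 13.9838*x^3 + 5.252*x^2 - 18.1092*x + 2.8458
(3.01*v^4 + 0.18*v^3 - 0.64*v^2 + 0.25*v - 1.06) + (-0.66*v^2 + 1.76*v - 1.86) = 3.01*v^4 + 0.18*v^3 - 1.3*v^2 + 2.01*v - 2.92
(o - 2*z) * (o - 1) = o^2 - 2*o*z - o + 2*z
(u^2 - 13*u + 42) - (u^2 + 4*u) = 42 - 17*u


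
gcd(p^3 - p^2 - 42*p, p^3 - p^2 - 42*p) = p^3 - p^2 - 42*p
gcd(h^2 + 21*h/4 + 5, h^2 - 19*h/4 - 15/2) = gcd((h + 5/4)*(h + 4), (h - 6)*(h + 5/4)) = h + 5/4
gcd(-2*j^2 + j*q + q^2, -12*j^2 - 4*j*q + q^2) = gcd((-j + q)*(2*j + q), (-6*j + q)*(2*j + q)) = 2*j + q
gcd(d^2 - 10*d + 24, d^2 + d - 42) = d - 6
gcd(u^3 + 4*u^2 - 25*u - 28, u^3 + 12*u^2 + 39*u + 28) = u^2 + 8*u + 7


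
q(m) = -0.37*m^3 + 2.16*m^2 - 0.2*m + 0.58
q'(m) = -1.11*m^2 + 4.32*m - 0.2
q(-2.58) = 21.83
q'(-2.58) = -18.73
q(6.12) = -4.55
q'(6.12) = -15.34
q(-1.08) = 3.78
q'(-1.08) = -6.16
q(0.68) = 1.33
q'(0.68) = 2.22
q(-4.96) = 99.86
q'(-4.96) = -48.93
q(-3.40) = 40.77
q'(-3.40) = -27.72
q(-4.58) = 82.35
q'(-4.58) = -43.27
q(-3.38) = 40.22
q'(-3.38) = -27.48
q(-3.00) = 30.61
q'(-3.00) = -23.15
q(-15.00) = 1738.33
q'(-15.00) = -314.75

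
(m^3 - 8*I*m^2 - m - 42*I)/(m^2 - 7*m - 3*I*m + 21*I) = (m^2 - 5*I*m + 14)/(m - 7)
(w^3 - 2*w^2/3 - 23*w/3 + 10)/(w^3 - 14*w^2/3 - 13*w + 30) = (w - 2)/(w - 6)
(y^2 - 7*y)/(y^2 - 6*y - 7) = y/(y + 1)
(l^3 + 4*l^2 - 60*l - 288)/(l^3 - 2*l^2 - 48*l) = (l + 6)/l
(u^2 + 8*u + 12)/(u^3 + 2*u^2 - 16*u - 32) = (u + 6)/(u^2 - 16)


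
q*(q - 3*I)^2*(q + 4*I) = q^4 - 2*I*q^3 + 15*q^2 - 36*I*q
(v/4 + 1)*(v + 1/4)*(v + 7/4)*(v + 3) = v^4/4 + 9*v^3/4 + 423*v^2/64 + 433*v/64 + 21/16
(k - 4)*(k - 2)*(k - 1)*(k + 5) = k^4 - 2*k^3 - 21*k^2 + 62*k - 40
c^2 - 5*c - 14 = (c - 7)*(c + 2)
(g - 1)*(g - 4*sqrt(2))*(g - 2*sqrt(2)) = g^3 - 6*sqrt(2)*g^2 - g^2 + 6*sqrt(2)*g + 16*g - 16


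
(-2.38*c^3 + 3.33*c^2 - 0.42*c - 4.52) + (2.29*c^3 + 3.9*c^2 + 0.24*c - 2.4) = -0.0899999999999999*c^3 + 7.23*c^2 - 0.18*c - 6.92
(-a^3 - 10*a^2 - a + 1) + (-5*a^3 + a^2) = -6*a^3 - 9*a^2 - a + 1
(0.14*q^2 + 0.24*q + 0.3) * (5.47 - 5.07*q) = -0.7098*q^3 - 0.451*q^2 - 0.2082*q + 1.641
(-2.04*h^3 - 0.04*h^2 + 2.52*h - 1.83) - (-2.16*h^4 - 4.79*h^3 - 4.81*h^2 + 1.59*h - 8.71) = 2.16*h^4 + 2.75*h^3 + 4.77*h^2 + 0.93*h + 6.88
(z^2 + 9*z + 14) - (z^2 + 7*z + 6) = 2*z + 8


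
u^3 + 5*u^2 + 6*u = u*(u + 2)*(u + 3)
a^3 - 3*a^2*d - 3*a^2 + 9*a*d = a*(a - 3)*(a - 3*d)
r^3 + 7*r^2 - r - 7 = (r - 1)*(r + 1)*(r + 7)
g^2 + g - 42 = (g - 6)*(g + 7)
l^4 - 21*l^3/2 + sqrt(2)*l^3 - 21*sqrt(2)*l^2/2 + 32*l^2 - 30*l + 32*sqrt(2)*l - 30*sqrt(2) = (l - 6)*(l - 5/2)*(l - 2)*(l + sqrt(2))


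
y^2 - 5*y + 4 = (y - 4)*(y - 1)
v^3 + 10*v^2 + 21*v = v*(v + 3)*(v + 7)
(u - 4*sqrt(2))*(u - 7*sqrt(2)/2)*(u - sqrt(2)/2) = u^3 - 8*sqrt(2)*u^2 + 71*u/2 - 14*sqrt(2)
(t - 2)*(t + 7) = t^2 + 5*t - 14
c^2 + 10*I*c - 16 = (c + 2*I)*(c + 8*I)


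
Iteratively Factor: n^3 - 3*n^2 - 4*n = (n + 1)*(n^2 - 4*n) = n*(n + 1)*(n - 4)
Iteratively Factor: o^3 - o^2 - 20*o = (o)*(o^2 - o - 20) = o*(o + 4)*(o - 5)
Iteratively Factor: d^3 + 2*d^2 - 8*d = (d)*(d^2 + 2*d - 8) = d*(d + 4)*(d - 2)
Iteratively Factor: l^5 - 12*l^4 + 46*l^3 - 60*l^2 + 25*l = (l)*(l^4 - 12*l^3 + 46*l^2 - 60*l + 25) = l*(l - 5)*(l^3 - 7*l^2 + 11*l - 5) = l*(l - 5)*(l - 1)*(l^2 - 6*l + 5) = l*(l - 5)*(l - 1)^2*(l - 5)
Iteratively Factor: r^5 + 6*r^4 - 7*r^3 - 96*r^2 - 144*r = (r + 3)*(r^4 + 3*r^3 - 16*r^2 - 48*r) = (r - 4)*(r + 3)*(r^3 + 7*r^2 + 12*r) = (r - 4)*(r + 3)^2*(r^2 + 4*r) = r*(r - 4)*(r + 3)^2*(r + 4)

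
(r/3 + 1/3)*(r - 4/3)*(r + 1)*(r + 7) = r^4/3 + 23*r^3/9 + r^2 - 13*r/3 - 28/9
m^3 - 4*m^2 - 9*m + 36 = (m - 4)*(m - 3)*(m + 3)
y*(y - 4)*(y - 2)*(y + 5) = y^4 - y^3 - 22*y^2 + 40*y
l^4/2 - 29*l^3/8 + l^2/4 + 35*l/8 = l*(l/2 + 1/2)*(l - 7)*(l - 5/4)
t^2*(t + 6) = t^3 + 6*t^2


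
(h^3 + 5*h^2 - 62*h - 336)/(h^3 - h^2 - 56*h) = (h + 6)/h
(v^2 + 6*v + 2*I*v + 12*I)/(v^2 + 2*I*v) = (v + 6)/v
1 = 1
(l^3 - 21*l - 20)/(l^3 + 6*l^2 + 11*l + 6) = (l^2 - l - 20)/(l^2 + 5*l + 6)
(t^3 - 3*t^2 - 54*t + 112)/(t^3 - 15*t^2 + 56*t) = (t^2 + 5*t - 14)/(t*(t - 7))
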